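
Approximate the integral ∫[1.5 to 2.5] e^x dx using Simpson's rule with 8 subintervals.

f(x) = e^x
a = 1.5, b = 2.5, n = 8
h = (b - a)/n = 0.125000

Simpson's rule: (h/3)[f(x₀) + 4f(x₁) + 2f(x₂) + ... + f(xₙ)]

x_0 = 1.5000, f(x_0) = 4.481689, coefficient = 1
x_1 = 1.6250, f(x_1) = 5.078419, coefficient = 4
x_2 = 1.7500, f(x_2) = 5.754603, coefficient = 2
x_3 = 1.8750, f(x_3) = 6.520819, coefficient = 4
x_4 = 2.0000, f(x_4) = 7.389056, coefficient = 2
x_5 = 2.1250, f(x_5) = 8.372897, coefficient = 4
x_6 = 2.2500, f(x_6) = 9.487736, coefficient = 2
x_7 = 2.3750, f(x_7) = 10.751013, coefficient = 4
x_8 = 2.5000, f(x_8) = 12.182494, coefficient = 1

I ≈ (0.125000/3) × 184.819568 = 7.700815
Exact value: 7.700805
Error: 0.000010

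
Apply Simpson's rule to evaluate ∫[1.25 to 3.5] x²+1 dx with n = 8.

f(x) = x²+1
a = 1.25, b = 3.5, n = 8
h = (b - a)/n = 0.281250

Simpson's rule: (h/3)[f(x₀) + 4f(x₁) + 2f(x₂) + ... + f(xₙ)]

x_0 = 1.2500, f(x_0) = 2.562500, coefficient = 1
x_1 = 1.5312, f(x_1) = 3.344727, coefficient = 4
x_2 = 1.8125, f(x_2) = 4.285156, coefficient = 2
x_3 = 2.0938, f(x_3) = 5.383789, coefficient = 4
x_4 = 2.3750, f(x_4) = 6.640625, coefficient = 2
x_5 = 2.6562, f(x_5) = 8.055664, coefficient = 4
x_6 = 2.9375, f(x_6) = 9.628906, coefficient = 2
x_7 = 3.2188, f(x_7) = 11.360352, coefficient = 4
x_8 = 3.5000, f(x_8) = 13.250000, coefficient = 1

I ≈ (0.281250/3) × 169.500000 = 15.890625
Exact value: 15.890625
Error: 0.000000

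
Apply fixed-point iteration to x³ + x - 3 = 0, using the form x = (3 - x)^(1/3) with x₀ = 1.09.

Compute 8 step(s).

Equation: x³ + x - 3 = 0
Fixed-point form: x = (3 - x)^(1/3)
x₀ = 1.09

x_1 = g(1.090000) = 1.240731
x_2 = g(1.240731) = 1.207195
x_3 = g(1.207195) = 1.214817
x_4 = g(1.214817) = 1.213093
x_5 = g(1.213093) = 1.213484
x_6 = g(1.213484) = 1.213395
x_7 = g(1.213395) = 1.213415
x_8 = g(1.213415) = 1.213411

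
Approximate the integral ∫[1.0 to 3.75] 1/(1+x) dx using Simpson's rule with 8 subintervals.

f(x) = 1/(1+x)
a = 1.0, b = 3.75, n = 8
h = (b - a)/n = 0.343750

Simpson's rule: (h/3)[f(x₀) + 4f(x₁) + 2f(x₂) + ... + f(xₙ)]

x_0 = 1.0000, f(x_0) = 0.500000, coefficient = 1
x_1 = 1.3438, f(x_1) = 0.426667, coefficient = 4
x_2 = 1.6875, f(x_2) = 0.372093, coefficient = 2
x_3 = 2.0312, f(x_3) = 0.329897, coefficient = 4
x_4 = 2.3750, f(x_4) = 0.296296, coefficient = 2
x_5 = 2.7188, f(x_5) = 0.268908, coefficient = 4
x_6 = 3.0625, f(x_6) = 0.246154, coefficient = 2
x_7 = 3.4062, f(x_7) = 0.226950, coefficient = 4
x_8 = 3.7500, f(x_8) = 0.210526, coefficient = 1

I ≈ (0.343750/3) × 7.549299 = 0.865024
Exact value: 0.864997
Error: 0.000026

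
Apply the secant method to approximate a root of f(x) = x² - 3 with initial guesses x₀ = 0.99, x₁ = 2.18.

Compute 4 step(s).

f(x) = x² - 3
x₀ = 0.99, x₁ = 2.18

Secant formula: x_{n+1} = x_n - f(x_n)(x_n - x_{n-1})/(f(x_n) - f(x_{n-1}))

Iteration 1:
  f(0.990000) = -2.019900
  f(2.180000) = 1.752400
  x_2 = 2.180000 - 1.752400×(2.180000 - 0.990000)/(1.752400 - (-2.019900))
       = 1.627192
Iteration 2:
  f(2.180000) = 1.752400
  f(1.627192) = -0.352245
  x_3 = 1.627192 - (-0.352245)×(1.627192 - 2.180000)/(-0.352245 - 1.752400)
       = 1.719713
Iteration 3:
  f(1.627192) = -0.352245
  f(1.719713) = -0.042586
  x_4 = 1.719713 - (-0.042586)×(1.719713 - 1.627192)/(-0.042586 - (-0.352245))
       = 1.732437
Iteration 4:
  f(1.719713) = -0.042586
  f(1.732437) = 0.001339
  x_5 = 1.732437 - 0.001339×(1.732437 - 1.719713)/(0.001339 - (-0.042586))
       = 1.732049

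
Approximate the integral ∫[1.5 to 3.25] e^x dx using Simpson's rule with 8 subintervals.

f(x) = e^x
a = 1.5, b = 3.25, n = 8
h = (b - a)/n = 0.218750

Simpson's rule: (h/3)[f(x₀) + 4f(x₁) + 2f(x₂) + ... + f(xₙ)]

x_0 = 1.5000, f(x_0) = 4.481689, coefficient = 1
x_1 = 1.7188, f(x_1) = 5.577552, coefficient = 4
x_2 = 1.9375, f(x_2) = 6.941376, coefficient = 2
x_3 = 2.1562, f(x_3) = 8.638682, coefficient = 4
x_4 = 2.3750, f(x_4) = 10.751013, coefficient = 2
x_5 = 2.5938, f(x_5) = 13.379852, coefficient = 4
x_6 = 2.8125, f(x_6) = 16.651495, coefficient = 2
x_7 = 3.0312, f(x_7) = 20.723120, coefficient = 4
x_8 = 3.2500, f(x_8) = 25.790340, coefficient = 1

I ≈ (0.218750/3) × 292.236622 = 21.308920
Exact value: 21.308651
Error: 0.000270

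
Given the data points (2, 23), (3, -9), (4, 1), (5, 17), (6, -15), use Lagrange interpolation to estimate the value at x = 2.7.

Lagrange interpolation formula:
P(x) = Σ yᵢ × Lᵢ(x)
where Lᵢ(x) = Π_{j≠i} (x - xⱼ)/(xᵢ - xⱼ)

L_0(2.7) = (2.7 - 3)/(2 - 3) × (2.7 - 4)/(2 - 4) × (2.7 - 5)/(2 - 5) × (2.7 - 6)/(2 - 6) = 0.123337
L_1(2.7) = (2.7 - 2)/(3 - 2) × (2.7 - 4)/(3 - 4) × (2.7 - 5)/(3 - 5) × (2.7 - 6)/(3 - 6) = 1.151150
L_2(2.7) = (2.7 - 2)/(4 - 2) × (2.7 - 3)/(4 - 3) × (2.7 - 5)/(4 - 5) × (2.7 - 6)/(4 - 6) = -0.398475
L_3(2.7) = (2.7 - 2)/(5 - 2) × (2.7 - 3)/(5 - 3) × (2.7 - 4)/(5 - 4) × (2.7 - 6)/(5 - 6) = 0.150150
L_4(2.7) = (2.7 - 2)/(6 - 2) × (2.7 - 3)/(6 - 3) × (2.7 - 4)/(6 - 4) × (2.7 - 5)/(6 - 5) = -0.026162

P(2.7) = 23×L_0(2.7) + (-9)×L_1(2.7) + 1×L_2(2.7) + 17×L_3(2.7) + (-15)×L_4(2.7)
P(2.7) = -4.977075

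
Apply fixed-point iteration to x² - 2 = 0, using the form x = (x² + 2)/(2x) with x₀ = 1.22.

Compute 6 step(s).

Equation: x² - 2 = 0
Fixed-point form: x = (x² + 2)/(2x)
x₀ = 1.22

x_1 = g(1.220000) = 1.429672
x_2 = g(1.429672) = 1.414297
x_3 = g(1.414297) = 1.414214
x_4 = g(1.414214) = 1.414214
x_5 = g(1.414214) = 1.414214
x_6 = g(1.414214) = 1.414214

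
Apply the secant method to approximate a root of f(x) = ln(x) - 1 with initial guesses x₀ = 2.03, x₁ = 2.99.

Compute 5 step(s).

f(x) = ln(x) - 1
x₀ = 2.03, x₁ = 2.99

Secant formula: x_{n+1} = x_n - f(x_n)(x_n - x_{n-1})/(f(x_n) - f(x_{n-1}))

Iteration 1:
  f(2.030000) = -0.291964
  f(2.990000) = 0.095273
  x_2 = 2.990000 - 0.095273×(2.990000 - 2.030000)/(0.095273 - (-0.291964))
       = 2.753808
Iteration 2:
  f(2.990000) = 0.095273
  f(2.753808) = 0.012985
  x_3 = 2.753808 - 0.012985×(2.753808 - 2.990000)/(0.012985 - 0.095273)
       = 2.716538
Iteration 3:
  f(2.753808) = 0.012985
  f(2.716538) = -0.000642
  x_4 = 2.716538 - (-0.000642)×(2.716538 - 2.753808)/(-0.000642 - 0.012985)
       = 2.718293
Iteration 4:
  f(2.716538) = -0.000642
  f(2.718293) = 0.000004
  x_5 = 2.718293 - 0.000004×(2.718293 - 2.716538)/(0.000004 - (-0.000642))
       = 2.718282
Iteration 5:
  f(2.718293) = 0.000004
  f(2.718282) = 0.000000
  x_6 = 2.718282 - 0.000000×(2.718282 - 2.718293)/(0.000000 - 0.000004)
       = 2.718282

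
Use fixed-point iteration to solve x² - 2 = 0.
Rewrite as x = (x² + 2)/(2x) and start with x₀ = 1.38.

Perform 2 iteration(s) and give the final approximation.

Equation: x² - 2 = 0
Fixed-point form: x = (x² + 2)/(2x)
x₀ = 1.38

x_1 = g(1.380000) = 1.414638
x_2 = g(1.414638) = 1.414214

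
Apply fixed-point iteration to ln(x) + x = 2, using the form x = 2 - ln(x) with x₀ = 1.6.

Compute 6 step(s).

Equation: ln(x) + x = 2
Fixed-point form: x = 2 - ln(x)
x₀ = 1.6

x_1 = g(1.600000) = 1.529996
x_2 = g(1.529996) = 1.574735
x_3 = g(1.574735) = 1.545913
x_4 = g(1.545913) = 1.564385
x_5 = g(1.564385) = 1.552507
x_6 = g(1.552507) = 1.560129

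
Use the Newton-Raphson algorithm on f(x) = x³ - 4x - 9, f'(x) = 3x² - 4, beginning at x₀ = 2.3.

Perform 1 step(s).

f(x) = x³ - 4x - 9
f'(x) = 3x² - 4
x₀ = 2.3

Newton-Raphson formula: x_{n+1} = x_n - f(x_n)/f'(x_n)

Iteration 1:
  f(2.300000) = -6.033000
  f'(2.300000) = 11.870000
  x_1 = 2.300000 - (-6.033000)/11.870000 = 2.808256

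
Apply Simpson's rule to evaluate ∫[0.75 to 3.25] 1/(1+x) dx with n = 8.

f(x) = 1/(1+x)
a = 0.75, b = 3.25, n = 8
h = (b - a)/n = 0.312500

Simpson's rule: (h/3)[f(x₀) + 4f(x₁) + 2f(x₂) + ... + f(xₙ)]

x_0 = 0.7500, f(x_0) = 0.571429, coefficient = 1
x_1 = 1.0625, f(x_1) = 0.484848, coefficient = 4
x_2 = 1.3750, f(x_2) = 0.421053, coefficient = 2
x_3 = 1.6875, f(x_3) = 0.372093, coefficient = 4
x_4 = 2.0000, f(x_4) = 0.333333, coefficient = 2
x_5 = 2.3125, f(x_5) = 0.301887, coefficient = 4
x_6 = 2.6250, f(x_6) = 0.275862, coefficient = 2
x_7 = 2.9375, f(x_7) = 0.253968, coefficient = 4
x_8 = 3.2500, f(x_8) = 0.235294, coefficient = 1

I ≈ (0.312500/3) × 8.518405 = 0.887334
Exact value: 0.887303
Error: 0.000031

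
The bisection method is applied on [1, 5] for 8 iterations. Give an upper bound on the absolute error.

Bisection error bound: |error| ≤ (b-a)/2^n
|error| ≤ (5 - 1)/2^8 = 4/2^8
|error| ≤ 0.0156250000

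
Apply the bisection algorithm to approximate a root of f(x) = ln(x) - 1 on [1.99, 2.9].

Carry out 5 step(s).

f(x) = ln(x) - 1
Initial interval: [1.99, 2.9]

Iteration 1:
  c_1 = (1.990000 + 2.900000)/2 = 2.445000
  f(c_1) = f(2.445000) = -0.105955
  f(a) × f(c) ≥ 0, new interval: [2.445000, 2.900000]
Iteration 2:
  c_2 = (2.445000 + 2.900000)/2 = 2.672500
  f(c_2) = f(2.672500) = -0.016986
  f(a) × f(c) ≥ 0, new interval: [2.672500, 2.900000]
Iteration 3:
  c_3 = (2.672500 + 2.900000)/2 = 2.786250
  f(c_3) = f(2.786250) = 0.024697
  f(a) × f(c) < 0, new interval: [2.672500, 2.786250]
Iteration 4:
  c_4 = (2.672500 + 2.786250)/2 = 2.729375
  f(c_4) = f(2.729375) = 0.004073
  f(a) × f(c) < 0, new interval: [2.672500, 2.729375]
Iteration 5:
  c_5 = (2.672500 + 2.729375)/2 = 2.700938
  f(c_5) = f(2.700938) = -0.006401
  f(a) × f(c) ≥ 0, new interval: [2.700938, 2.729375]

After 5 iteration(s), the approximation is c_5 = 2.700938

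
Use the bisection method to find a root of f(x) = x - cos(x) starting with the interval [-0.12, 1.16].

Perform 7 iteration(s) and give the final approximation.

f(x) = x - cos(x)
Initial interval: [-0.12, 1.16]

Iteration 1:
  c_1 = (-0.120000 + 1.160000)/2 = 0.520000
  f(c_1) = f(0.520000) = -0.347819
  f(a) × f(c) ≥ 0, new interval: [0.520000, 1.160000]
Iteration 2:
  c_2 = (0.520000 + 1.160000)/2 = 0.840000
  f(c_2) = f(0.840000) = 0.172537
  f(a) × f(c) < 0, new interval: [0.520000, 0.840000]
Iteration 3:
  c_3 = (0.520000 + 0.840000)/2 = 0.680000
  f(c_3) = f(0.680000) = -0.097573
  f(a) × f(c) ≥ 0, new interval: [0.680000, 0.840000]
Iteration 4:
  c_4 = (0.680000 + 0.840000)/2 = 0.760000
  f(c_4) = f(0.760000) = 0.035164
  f(a) × f(c) < 0, new interval: [0.680000, 0.760000]
Iteration 5:
  c_5 = (0.680000 + 0.760000)/2 = 0.720000
  f(c_5) = f(0.720000) = -0.031806
  f(a) × f(c) ≥ 0, new interval: [0.720000, 0.760000]
Iteration 6:
  c_6 = (0.720000 + 0.760000)/2 = 0.740000
  f(c_6) = f(0.740000) = 0.001531
  f(a) × f(c) < 0, new interval: [0.720000, 0.740000]
Iteration 7:
  c_7 = (0.720000 + 0.740000)/2 = 0.730000
  f(c_7) = f(0.730000) = -0.015174
  f(a) × f(c) ≥ 0, new interval: [0.730000, 0.740000]

After 7 iteration(s), the approximation is c_7 = 0.730000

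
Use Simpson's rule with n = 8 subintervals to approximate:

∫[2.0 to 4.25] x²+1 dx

f(x) = x²+1
a = 2.0, b = 4.25, n = 8
h = (b - a)/n = 0.281250

Simpson's rule: (h/3)[f(x₀) + 4f(x₁) + 2f(x₂) + ... + f(xₙ)]

x_0 = 2.0000, f(x_0) = 5.000000, coefficient = 1
x_1 = 2.2812, f(x_1) = 6.204102, coefficient = 4
x_2 = 2.5625, f(x_2) = 7.566406, coefficient = 2
x_3 = 2.8438, f(x_3) = 9.086914, coefficient = 4
x_4 = 3.1250, f(x_4) = 10.765625, coefficient = 2
x_5 = 3.4062, f(x_5) = 12.602539, coefficient = 4
x_6 = 3.6875, f(x_6) = 14.597656, coefficient = 2
x_7 = 3.9688, f(x_7) = 16.750977, coefficient = 4
x_8 = 4.2500, f(x_8) = 19.062500, coefficient = 1

I ≈ (0.281250/3) × 268.500000 = 25.171875
Exact value: 25.171875
Error: 0.000000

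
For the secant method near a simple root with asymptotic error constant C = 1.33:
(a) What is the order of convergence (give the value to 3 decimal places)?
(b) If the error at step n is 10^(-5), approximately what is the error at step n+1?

(a) Secant method has superlinear convergence with order φ = (1+√5)/2 ≈ 1.618.
    This means |e_{n+1}| ≈ C|e_n|^1.618.

(b) With |e_n| = 10^(-5) and C = 1.33:
    |e_{n+1}| ≈ 1.33 × (10^(-5))^1.618 = 1.33 × 10^(-8.09)

(a) ≈ 1.618 (golden ratio); (b) |e_{n+1}| ≈ 1.081e-08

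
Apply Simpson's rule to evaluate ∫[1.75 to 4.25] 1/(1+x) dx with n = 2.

f(x) = 1/(1+x)
a = 1.75, b = 4.25, n = 2
h = (b - a)/n = 1.250000

Simpson's rule: (h/3)[f(x₀) + 4f(x₁) + 2f(x₂) + ... + f(xₙ)]

x_0 = 1.7500, f(x_0) = 0.363636, coefficient = 1
x_1 = 3.0000, f(x_1) = 0.250000, coefficient = 4
x_2 = 4.2500, f(x_2) = 0.190476, coefficient = 1

I ≈ (1.250000/3) × 1.554113 = 0.647547
Exact value: 0.646627
Error: 0.000920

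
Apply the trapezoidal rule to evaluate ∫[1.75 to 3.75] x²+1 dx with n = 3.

f(x) = x²+1
a = 1.75, b = 3.75, n = 3
h = (b - a)/n = 0.666667

Trapezoidal rule: (h/2)[f(x₀) + 2f(x₁) + 2f(x₂) + ... + f(xₙ)]

x_0 = 1.7500, f(x_0) = 4.062500, coefficient = 1
x_1 = 2.4167, f(x_1) = 6.840278, coefficient = 2
x_2 = 3.0833, f(x_2) = 10.506944, coefficient = 2
x_3 = 3.7500, f(x_3) = 15.062500, coefficient = 1

I ≈ (0.666667/2) × 53.819444 = 17.939815
Exact value: 17.791667
Error: 0.148148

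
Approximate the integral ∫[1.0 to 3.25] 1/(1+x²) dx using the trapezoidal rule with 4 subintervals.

f(x) = 1/(1+x²)
a = 1.0, b = 3.25, n = 4
h = (b - a)/n = 0.562500

Trapezoidal rule: (h/2)[f(x₀) + 2f(x₁) + 2f(x₂) + ... + f(xₙ)]

x_0 = 1.0000, f(x_0) = 0.500000, coefficient = 1
x_1 = 1.5625, f(x_1) = 0.290579, coefficient = 2
x_2 = 2.1250, f(x_2) = 0.181303, coefficient = 2
x_3 = 2.6875, f(x_3) = 0.121615, coefficient = 2
x_4 = 3.2500, f(x_4) = 0.086486, coefficient = 1

I ≈ (0.562500/2) × 1.773481 = 0.498792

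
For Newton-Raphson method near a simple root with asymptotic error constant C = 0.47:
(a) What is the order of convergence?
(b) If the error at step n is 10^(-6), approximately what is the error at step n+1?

(a) Newton-Raphson has quadratic (order 2) convergence near simple roots.
    This means |e_{n+1}| ≈ C|e_n|².

(b) With |e_n| = 10^(-6) and C = 0.47:
    |e_{n+1}| ≈ 0.47 × (10^(-6))² = 0.47 × 10^(-12)

(a) 2 (quadratic); (b) |e_{n+1}| ≈ 4.700e-13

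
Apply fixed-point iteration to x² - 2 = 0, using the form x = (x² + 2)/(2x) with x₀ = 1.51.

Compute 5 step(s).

Equation: x² - 2 = 0
Fixed-point form: x = (x² + 2)/(2x)
x₀ = 1.51

x_1 = g(1.510000) = 1.417252
x_2 = g(1.417252) = 1.414217
x_3 = g(1.414217) = 1.414214
x_4 = g(1.414214) = 1.414214
x_5 = g(1.414214) = 1.414214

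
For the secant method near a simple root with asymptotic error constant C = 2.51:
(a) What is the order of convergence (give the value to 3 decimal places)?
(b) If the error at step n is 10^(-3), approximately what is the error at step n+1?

(a) Secant method has superlinear convergence with order φ = (1+√5)/2 ≈ 1.618.
    This means |e_{n+1}| ≈ C|e_n|^1.618.

(b) With |e_n| = 10^(-3) and C = 2.51:
    |e_{n+1}| ≈ 2.51 × (10^(-3))^1.618 = 2.51 × 10^(-4.85)

(a) ≈ 1.618 (golden ratio); (b) |e_{n+1}| ≈ 3.512e-05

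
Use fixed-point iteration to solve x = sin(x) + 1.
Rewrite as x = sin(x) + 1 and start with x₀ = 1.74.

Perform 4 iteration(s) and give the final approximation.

Equation: x = sin(x) + 1
Fixed-point form: x = sin(x) + 1
x₀ = 1.74

x_1 = g(1.740000) = 1.985719
x_2 = g(1.985719) = 1.915147
x_3 = g(1.915147) = 1.941295
x_4 = g(1.941295) = 1.932147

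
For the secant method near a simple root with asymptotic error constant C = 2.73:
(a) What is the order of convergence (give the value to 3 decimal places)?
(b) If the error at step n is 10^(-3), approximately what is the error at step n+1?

(a) Secant method has superlinear convergence with order φ = (1+√5)/2 ≈ 1.618.
    This means |e_{n+1}| ≈ C|e_n|^1.618.

(b) With |e_n| = 10^(-3) and C = 2.73:
    |e_{n+1}| ≈ 2.73 × (10^(-3))^1.618 = 2.73 × 10^(-4.85)

(a) ≈ 1.618 (golden ratio); (b) |e_{n+1}| ≈ 3.820e-05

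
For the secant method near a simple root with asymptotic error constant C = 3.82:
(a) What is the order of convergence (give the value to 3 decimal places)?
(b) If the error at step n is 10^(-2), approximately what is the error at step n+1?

(a) Secant method has superlinear convergence with order φ = (1+√5)/2 ≈ 1.618.
    This means |e_{n+1}| ≈ C|e_n|^1.618.

(b) With |e_n| = 10^(-2) and C = 3.82:
    |e_{n+1}| ≈ 3.82 × (10^(-2))^1.618 = 3.82 × 10^(-3.24)

(a) ≈ 1.618 (golden ratio); (b) |e_{n+1}| ≈ 2.218e-03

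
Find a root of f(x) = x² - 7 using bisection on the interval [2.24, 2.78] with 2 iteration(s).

f(x) = x² - 7
Initial interval: [2.24, 2.78]

Iteration 1:
  c_1 = (2.240000 + 2.780000)/2 = 2.510000
  f(c_1) = f(2.510000) = -0.699900
  f(a) × f(c) ≥ 0, new interval: [2.510000, 2.780000]
Iteration 2:
  c_2 = (2.510000 + 2.780000)/2 = 2.645000
  f(c_2) = f(2.645000) = -0.003975
  f(a) × f(c) ≥ 0, new interval: [2.645000, 2.780000]

After 2 iteration(s), the approximation is c_2 = 2.645000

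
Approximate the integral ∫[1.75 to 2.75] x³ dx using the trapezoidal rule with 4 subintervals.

f(x) = x³
a = 1.75, b = 2.75, n = 4
h = (b - a)/n = 0.250000

Trapezoidal rule: (h/2)[f(x₀) + 2f(x₁) + 2f(x₂) + ... + f(xₙ)]

x_0 = 1.7500, f(x_0) = 5.359375, coefficient = 1
x_1 = 2.0000, f(x_1) = 8.000000, coefficient = 2
x_2 = 2.2500, f(x_2) = 11.390625, coefficient = 2
x_3 = 2.5000, f(x_3) = 15.625000, coefficient = 2
x_4 = 2.7500, f(x_4) = 20.796875, coefficient = 1

I ≈ (0.250000/2) × 96.187500 = 12.023438
Exact value: 11.953125
Error: 0.070312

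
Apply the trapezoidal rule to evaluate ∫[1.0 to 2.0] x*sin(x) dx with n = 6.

f(x) = x*sin(x)
a = 1.0, b = 2.0, n = 6
h = (b - a)/n = 0.166667

Trapezoidal rule: (h/2)[f(x₀) + 2f(x₁) + 2f(x₂) + ... + f(xₙ)]

x_0 = 1.0000, f(x_0) = 0.841471, coefficient = 1
x_1 = 1.1667, f(x_1) = 1.072686, coefficient = 2
x_2 = 1.3333, f(x_2) = 1.295917, coefficient = 2
x_3 = 1.5000, f(x_3) = 1.496242, coefficient = 2
x_4 = 1.6667, f(x_4) = 1.659013, coefficient = 2
x_5 = 1.8333, f(x_5) = 1.770514, coefficient = 2
x_6 = 2.0000, f(x_6) = 1.818595, coefficient = 1

I ≈ (0.166667/2) × 17.248810 = 1.437401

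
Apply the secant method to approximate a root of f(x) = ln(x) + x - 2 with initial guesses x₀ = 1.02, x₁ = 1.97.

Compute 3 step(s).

f(x) = ln(x) + x - 2
x₀ = 1.02, x₁ = 1.97

Secant formula: x_{n+1} = x_n - f(x_n)(x_n - x_{n-1})/(f(x_n) - f(x_{n-1}))

Iteration 1:
  f(1.020000) = -0.960197
  f(1.970000) = 0.648034
  x_2 = 1.970000 - 0.648034×(1.970000 - 1.020000)/(0.648034 - (-0.960197))
       = 1.587199
Iteration 2:
  f(1.970000) = 0.648034
  f(1.587199) = 0.049170
  x_3 = 1.587199 - 0.049170×(1.587199 - 1.970000)/(0.049170 - 0.648034)
       = 1.555769
Iteration 3:
  f(1.587199) = 0.049170
  f(1.555769) = -0.002261
  x_4 = 1.555769 - (-0.002261)×(1.555769 - 1.587199)/(-0.002261 - 0.049170)
       = 1.557151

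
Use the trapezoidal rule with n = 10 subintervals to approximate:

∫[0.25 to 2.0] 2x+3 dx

f(x) = 2x+3
a = 0.25, b = 2.0, n = 10
h = (b - a)/n = 0.175000

Trapezoidal rule: (h/2)[f(x₀) + 2f(x₁) + 2f(x₂) + ... + f(xₙ)]

x_0 = 0.2500, f(x_0) = 3.500000, coefficient = 1
x_1 = 0.4250, f(x_1) = 3.850000, coefficient = 2
x_2 = 0.6000, f(x_2) = 4.200000, coefficient = 2
x_3 = 0.7750, f(x_3) = 4.550000, coefficient = 2
x_4 = 0.9500, f(x_4) = 4.900000, coefficient = 2
x_5 = 1.1250, f(x_5) = 5.250000, coefficient = 2
x_6 = 1.3000, f(x_6) = 5.600000, coefficient = 2
x_7 = 1.4750, f(x_7) = 5.950000, coefficient = 2
x_8 = 1.6500, f(x_8) = 6.300000, coefficient = 2
x_9 = 1.8250, f(x_9) = 6.650000, coefficient = 2
x_10 = 2.0000, f(x_10) = 7.000000, coefficient = 1

I ≈ (0.175000/2) × 105.000000 = 9.187500
Exact value: 9.187500
Error: 0.000000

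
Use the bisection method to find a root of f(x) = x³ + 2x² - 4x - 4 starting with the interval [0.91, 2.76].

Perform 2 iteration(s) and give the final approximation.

f(x) = x³ + 2x² - 4x - 4
Initial interval: [0.91, 2.76]

Iteration 1:
  c_1 = (0.910000 + 2.760000)/2 = 1.835000
  f(c_1) = f(1.835000) = 1.573308
  f(a) × f(c) < 0, new interval: [0.910000, 1.835000]
Iteration 2:
  c_2 = (0.910000 + 1.835000)/2 = 1.372500
  f(c_2) = f(1.372500) = -3.137032
  f(a) × f(c) ≥ 0, new interval: [1.372500, 1.835000]

After 2 iteration(s), the approximation is c_2 = 1.372500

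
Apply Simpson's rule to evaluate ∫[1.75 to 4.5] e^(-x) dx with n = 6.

f(x) = e^(-x)
a = 1.75, b = 4.5, n = 6
h = (b - a)/n = 0.458333

Simpson's rule: (h/3)[f(x₀) + 4f(x₁) + 2f(x₂) + ... + f(xₙ)]

x_0 = 1.7500, f(x_0) = 0.173774, coefficient = 1
x_1 = 2.2083, f(x_1) = 0.109884, coefficient = 4
x_2 = 2.6667, f(x_2) = 0.069483, coefficient = 2
x_3 = 3.1250, f(x_3) = 0.043937, coefficient = 4
x_4 = 3.5833, f(x_4) = 0.027783, coefficient = 2
x_5 = 4.0417, f(x_5) = 0.017568, coefficient = 4
x_6 = 4.5000, f(x_6) = 0.011109, coefficient = 1

I ≈ (0.458333/3) × 1.064971 = 0.162704
Exact value: 0.162665
Error: 0.000039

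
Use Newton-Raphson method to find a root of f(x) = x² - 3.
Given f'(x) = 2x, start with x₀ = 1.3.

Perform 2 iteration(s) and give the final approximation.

f(x) = x² - 3
f'(x) = 2x
x₀ = 1.3

Newton-Raphson formula: x_{n+1} = x_n - f(x_n)/f'(x_n)

Iteration 1:
  f(1.300000) = -1.310000
  f'(1.300000) = 2.600000
  x_1 = 1.300000 - (-1.310000)/2.600000 = 1.803846
Iteration 2:
  f(1.803846) = 0.253861
  f'(1.803846) = 3.607692
  x_2 = 1.803846 - 0.253861/3.607692 = 1.733480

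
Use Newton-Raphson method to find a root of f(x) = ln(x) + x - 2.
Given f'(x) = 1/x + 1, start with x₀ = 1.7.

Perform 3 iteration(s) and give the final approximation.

f(x) = ln(x) + x - 2
f'(x) = 1/x + 1
x₀ = 1.7

Newton-Raphson formula: x_{n+1} = x_n - f(x_n)/f'(x_n)

Iteration 1:
  f(1.700000) = 0.230628
  f'(1.700000) = 1.588235
  x_1 = 1.700000 - 0.230628/1.588235 = 1.554790
Iteration 2:
  f(1.554790) = -0.003870
  f'(1.554790) = 1.643174
  x_2 = 1.554790 - (-0.003870)/1.643174 = 1.557145
Iteration 3:
  f(1.557145) = -0.000001
  f'(1.557145) = 1.642201
  x_3 = 1.557145 - (-0.000001)/1.642201 = 1.557146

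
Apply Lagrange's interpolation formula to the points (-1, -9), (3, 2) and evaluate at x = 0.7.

Lagrange interpolation formula:
P(x) = Σ yᵢ × Lᵢ(x)
where Lᵢ(x) = Π_{j≠i} (x - xⱼ)/(xᵢ - xⱼ)

L_0(0.7) = (0.7 - 3)/(-1 - 3) = 0.575000
L_1(0.7) = (0.7 - (-1))/(3 - (-1)) = 0.425000

P(0.7) = (-9)×L_0(0.7) + 2×L_1(0.7)
P(0.7) = -4.325000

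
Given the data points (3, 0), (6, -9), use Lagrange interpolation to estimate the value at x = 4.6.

Lagrange interpolation formula:
P(x) = Σ yᵢ × Lᵢ(x)
where Lᵢ(x) = Π_{j≠i} (x - xⱼ)/(xᵢ - xⱼ)

L_0(4.6) = (4.6 - 6)/(3 - 6) = 0.466667
L_1(4.6) = (4.6 - 3)/(6 - 3) = 0.533333

P(4.6) = 0×L_0(4.6) + (-9)×L_1(4.6)
P(4.6) = -4.800000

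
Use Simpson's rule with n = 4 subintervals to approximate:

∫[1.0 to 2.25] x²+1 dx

f(x) = x²+1
a = 1.0, b = 2.25, n = 4
h = (b - a)/n = 0.312500

Simpson's rule: (h/3)[f(x₀) + 4f(x₁) + 2f(x₂) + ... + f(xₙ)]

x_0 = 1.0000, f(x_0) = 2.000000, coefficient = 1
x_1 = 1.3125, f(x_1) = 2.722656, coefficient = 4
x_2 = 1.6250, f(x_2) = 3.640625, coefficient = 2
x_3 = 1.9375, f(x_3) = 4.753906, coefficient = 4
x_4 = 2.2500, f(x_4) = 6.062500, coefficient = 1

I ≈ (0.312500/3) × 45.250000 = 4.713542
Exact value: 4.713542
Error: 0.000000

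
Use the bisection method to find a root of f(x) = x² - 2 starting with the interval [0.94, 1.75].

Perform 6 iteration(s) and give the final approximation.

f(x) = x² - 2
Initial interval: [0.94, 1.75]

Iteration 1:
  c_1 = (0.940000 + 1.750000)/2 = 1.345000
  f(c_1) = f(1.345000) = -0.190975
  f(a) × f(c) ≥ 0, new interval: [1.345000, 1.750000]
Iteration 2:
  c_2 = (1.345000 + 1.750000)/2 = 1.547500
  f(c_2) = f(1.547500) = 0.394756
  f(a) × f(c) < 0, new interval: [1.345000, 1.547500]
Iteration 3:
  c_3 = (1.345000 + 1.547500)/2 = 1.446250
  f(c_3) = f(1.446250) = 0.091639
  f(a) × f(c) < 0, new interval: [1.345000, 1.446250]
Iteration 4:
  c_4 = (1.345000 + 1.446250)/2 = 1.395625
  f(c_4) = f(1.395625) = -0.052231
  f(a) × f(c) ≥ 0, new interval: [1.395625, 1.446250]
Iteration 5:
  c_5 = (1.395625 + 1.446250)/2 = 1.420937
  f(c_5) = f(1.420937) = 0.019063
  f(a) × f(c) < 0, new interval: [1.395625, 1.420937]
Iteration 6:
  c_6 = (1.395625 + 1.420937)/2 = 1.408281
  f(c_6) = f(1.408281) = -0.016744
  f(a) × f(c) ≥ 0, new interval: [1.408281, 1.420937]

After 6 iteration(s), the approximation is c_6 = 1.408281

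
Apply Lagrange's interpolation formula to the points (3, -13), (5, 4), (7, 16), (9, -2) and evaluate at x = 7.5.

Lagrange interpolation formula:
P(x) = Σ yᵢ × Lᵢ(x)
where Lᵢ(x) = Π_{j≠i} (x - xⱼ)/(xᵢ - xⱼ)

L_0(7.5) = (7.5 - 5)/(3 - 5) × (7.5 - 7)/(3 - 7) × (7.5 - 9)/(3 - 9) = 0.039062
L_1(7.5) = (7.5 - 3)/(5 - 3) × (7.5 - 7)/(5 - 7) × (7.5 - 9)/(5 - 9) = -0.210938
L_2(7.5) = (7.5 - 3)/(7 - 3) × (7.5 - 5)/(7 - 5) × (7.5 - 9)/(7 - 9) = 1.054688
L_3(7.5) = (7.5 - 3)/(9 - 3) × (7.5 - 5)/(9 - 5) × (7.5 - 7)/(9 - 7) = 0.117188

P(7.5) = (-13)×L_0(7.5) + 4×L_1(7.5) + 16×L_2(7.5) + (-2)×L_3(7.5)
P(7.5) = 15.289062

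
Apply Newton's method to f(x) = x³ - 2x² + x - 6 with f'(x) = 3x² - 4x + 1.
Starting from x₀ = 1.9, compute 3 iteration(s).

f(x) = x³ - 2x² + x - 6
f'(x) = 3x² - 4x + 1
x₀ = 1.9

Newton-Raphson formula: x_{n+1} = x_n - f(x_n)/f'(x_n)

Iteration 1:
  f(1.900000) = -4.461000
  f'(1.900000) = 4.230000
  x_1 = 1.900000 - (-4.461000)/4.230000 = 2.954610
Iteration 2:
  f(2.954610) = 5.288087
  f'(2.954610) = 15.370720
  x_2 = 2.954610 - 5.288087/15.370720 = 2.610574
Iteration 3:
  f(2.610574) = 0.771690
  f'(2.610574) = 11.002988
  x_3 = 2.610574 - 0.771690/11.002988 = 2.540439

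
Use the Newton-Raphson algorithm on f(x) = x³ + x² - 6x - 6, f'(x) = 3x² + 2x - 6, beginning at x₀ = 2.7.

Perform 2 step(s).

f(x) = x³ + x² - 6x - 6
f'(x) = 3x² + 2x - 6
x₀ = 2.7

Newton-Raphson formula: x_{n+1} = x_n - f(x_n)/f'(x_n)

Iteration 1:
  f(2.700000) = 4.773000
  f'(2.700000) = 21.270000
  x_1 = 2.700000 - 4.773000/21.270000 = 2.475599
Iteration 2:
  f(2.475599) = 0.446936
  f'(2.475599) = 17.336977
  x_2 = 2.475599 - 0.446936/17.336977 = 2.449820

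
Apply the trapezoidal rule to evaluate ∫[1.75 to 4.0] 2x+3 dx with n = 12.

f(x) = 2x+3
a = 1.75, b = 4.0, n = 12
h = (b - a)/n = 0.187500

Trapezoidal rule: (h/2)[f(x₀) + 2f(x₁) + 2f(x₂) + ... + f(xₙ)]

x_0 = 1.7500, f(x_0) = 6.500000, coefficient = 1
x_1 = 1.9375, f(x_1) = 6.875000, coefficient = 2
x_2 = 2.1250, f(x_2) = 7.250000, coefficient = 2
x_3 = 2.3125, f(x_3) = 7.625000, coefficient = 2
x_4 = 2.5000, f(x_4) = 8.000000, coefficient = 2
x_5 = 2.6875, f(x_5) = 8.375000, coefficient = 2
x_6 = 2.8750, f(x_6) = 8.750000, coefficient = 2
x_7 = 3.0625, f(x_7) = 9.125000, coefficient = 2
x_8 = 3.2500, f(x_8) = 9.500000, coefficient = 2
x_9 = 3.4375, f(x_9) = 9.875000, coefficient = 2
x_10 = 3.6250, f(x_10) = 10.250000, coefficient = 2
x_11 = 3.8125, f(x_11) = 10.625000, coefficient = 2
x_12 = 4.0000, f(x_12) = 11.000000, coefficient = 1

I ≈ (0.187500/2) × 210.000000 = 19.687500
Exact value: 19.687500
Error: 0.000000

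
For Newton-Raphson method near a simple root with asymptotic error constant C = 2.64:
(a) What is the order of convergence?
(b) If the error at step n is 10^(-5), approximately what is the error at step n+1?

(a) Newton-Raphson has quadratic (order 2) convergence near simple roots.
    This means |e_{n+1}| ≈ C|e_n|².

(b) With |e_n| = 10^(-5) and C = 2.64:
    |e_{n+1}| ≈ 2.64 × (10^(-5))² = 2.64 × 10^(-10)

(a) 2 (quadratic); (b) |e_{n+1}| ≈ 2.640e-10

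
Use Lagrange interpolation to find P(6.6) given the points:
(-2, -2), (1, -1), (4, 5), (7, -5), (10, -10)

Lagrange interpolation formula:
P(x) = Σ yᵢ × Lᵢ(x)
where Lᵢ(x) = Π_{j≠i} (x - xⱼ)/(xᵢ - xⱼ)

L_0(6.6) = (6.6 - 1)/(-2 - 1) × (6.6 - 4)/(-2 - 4) × (6.6 - 7)/(-2 - 7) × (6.6 - 10)/(-2 - 10) = 0.010186
L_1(6.6) = (6.6 - (-2))/(1 - (-2)) × (6.6 - 4)/(1 - 4) × (6.6 - 7)/(1 - 7) × (6.6 - 10)/(1 - 10) = -0.062571
L_2(6.6) = (6.6 - (-2))/(4 - (-2)) × (6.6 - 1)/(4 - 1) × (6.6 - 7)/(4 - 7) × (6.6 - 10)/(4 - 10) = 0.202153
L_3(6.6) = (6.6 - (-2))/(7 - (-2)) × (6.6 - 1)/(7 - 1) × (6.6 - 4)/(7 - 4) × (6.6 - 10)/(7 - 10) = 0.875997
L_4(6.6) = (6.6 - (-2))/(10 - (-2)) × (6.6 - 1)/(10 - 1) × (6.6 - 4)/(10 - 4) × (6.6 - 7)/(10 - 7) = -0.025765

P(6.6) = (-2)×L_0(6.6) + (-1)×L_1(6.6) + 5×L_2(6.6) + (-5)×L_3(6.6) + (-10)×L_4(6.6)
P(6.6) = -3.069373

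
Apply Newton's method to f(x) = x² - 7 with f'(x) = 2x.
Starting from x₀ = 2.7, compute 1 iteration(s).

f(x) = x² - 7
f'(x) = 2x
x₀ = 2.7

Newton-Raphson formula: x_{n+1} = x_n - f(x_n)/f'(x_n)

Iteration 1:
  f(2.700000) = 0.290000
  f'(2.700000) = 5.400000
  x_1 = 2.700000 - 0.290000/5.400000 = 2.646296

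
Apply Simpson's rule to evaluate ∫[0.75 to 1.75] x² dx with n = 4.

f(x) = x²
a = 0.75, b = 1.75, n = 4
h = (b - a)/n = 0.250000

Simpson's rule: (h/3)[f(x₀) + 4f(x₁) + 2f(x₂) + ... + f(xₙ)]

x_0 = 0.7500, f(x_0) = 0.562500, coefficient = 1
x_1 = 1.0000, f(x_1) = 1.000000, coefficient = 4
x_2 = 1.2500, f(x_2) = 1.562500, coefficient = 2
x_3 = 1.5000, f(x_3) = 2.250000, coefficient = 4
x_4 = 1.7500, f(x_4) = 3.062500, coefficient = 1

I ≈ (0.250000/3) × 19.750000 = 1.645833
Exact value: 1.645833
Error: 0.000000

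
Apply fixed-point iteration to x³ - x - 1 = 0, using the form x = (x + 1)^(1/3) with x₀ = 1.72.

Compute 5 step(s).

Equation: x³ - x - 1 = 0
Fixed-point form: x = (x + 1)^(1/3)
x₀ = 1.72

x_1 = g(1.720000) = 1.395906
x_2 = g(1.395906) = 1.338104
x_3 = g(1.338104) = 1.327256
x_4 = g(1.327256) = 1.325200
x_5 = g(1.325200) = 1.324809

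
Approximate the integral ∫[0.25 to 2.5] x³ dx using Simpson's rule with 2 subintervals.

f(x) = x³
a = 0.25, b = 2.5, n = 2
h = (b - a)/n = 1.125000

Simpson's rule: (h/3)[f(x₀) + 4f(x₁) + 2f(x₂) + ... + f(xₙ)]

x_0 = 0.2500, f(x_0) = 0.015625, coefficient = 1
x_1 = 1.3750, f(x_1) = 2.599609, coefficient = 4
x_2 = 2.5000, f(x_2) = 15.625000, coefficient = 1

I ≈ (1.125000/3) × 26.039062 = 9.764648
Exact value: 9.764648
Error: 0.000000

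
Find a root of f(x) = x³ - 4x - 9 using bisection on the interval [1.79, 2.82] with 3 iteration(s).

f(x) = x³ - 4x - 9
Initial interval: [1.79, 2.82]

Iteration 1:
  c_1 = (1.790000 + 2.820000)/2 = 2.305000
  f(c_1) = f(2.305000) = -5.973477
  f(a) × f(c) ≥ 0, new interval: [2.305000, 2.820000]
Iteration 2:
  c_2 = (2.305000 + 2.820000)/2 = 2.562500
  f(c_2) = f(2.562500) = -2.423584
  f(a) × f(c) ≥ 0, new interval: [2.562500, 2.820000]
Iteration 3:
  c_3 = (2.562500 + 2.820000)/2 = 2.691250
  f(c_3) = f(2.691250) = -0.272743
  f(a) × f(c) ≥ 0, new interval: [2.691250, 2.820000]

After 3 iteration(s), the approximation is c_3 = 2.691250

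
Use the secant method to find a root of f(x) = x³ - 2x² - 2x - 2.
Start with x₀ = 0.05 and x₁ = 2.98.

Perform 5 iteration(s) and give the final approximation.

f(x) = x³ - 2x² - 2x - 2
x₀ = 0.05, x₁ = 2.98

Secant formula: x_{n+1} = x_n - f(x_n)(x_n - x_{n-1})/(f(x_n) - f(x_{n-1}))

Iteration 1:
  f(0.050000) = -2.104875
  f(2.980000) = 0.742792
  x_2 = 2.980000 - 0.742792×(2.980000 - 0.050000)/(0.742792 - (-2.104875))
       = 2.215732
Iteration 2:
  f(2.980000) = 0.742792
  f(2.215732) = -5.372334
  x_3 = 2.215732 - (-5.372334)×(2.215732 - 2.980000)/(-5.372334 - 0.742792)
       = 2.887166
Iteration 3:
  f(2.215732) = -5.372334
  f(2.887166) = -0.379159
  x_4 = 2.887166 - (-0.379159)×(2.887166 - 2.215732)/(-0.379159 - (-5.372334))
       = 2.938152
Iteration 4:
  f(2.887166) = -0.379159
  f(2.938152) = 0.222510
  x_5 = 2.938152 - 0.222510×(2.938152 - 2.887166)/(0.222510 - (-0.379159))
       = 2.919296
Iteration 5:
  f(2.938152) = 0.222510
  f(2.919296) = -0.004086
  x_6 = 2.919296 - (-0.004086)×(2.919296 - 2.938152)/(-0.004086 - 0.222510)
       = 2.919636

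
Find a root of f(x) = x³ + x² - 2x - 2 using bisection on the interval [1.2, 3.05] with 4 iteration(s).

f(x) = x³ + x² - 2x - 2
Initial interval: [1.2, 3.05]

Iteration 1:
  c_1 = (1.200000 + 3.050000)/2 = 2.125000
  f(c_1) = f(2.125000) = 7.861328
  f(a) × f(c) < 0, new interval: [1.200000, 2.125000]
Iteration 2:
  c_2 = (1.200000 + 2.125000)/2 = 1.662500
  f(c_2) = f(1.662500) = 2.033900
  f(a) × f(c) < 0, new interval: [1.200000, 1.662500]
Iteration 3:
  c_3 = (1.200000 + 1.662500)/2 = 1.431250
  f(c_3) = f(1.431250) = 0.117859
  f(a) × f(c) < 0, new interval: [1.200000, 1.431250]
Iteration 4:
  c_4 = (1.200000 + 1.431250)/2 = 1.315625
  f(c_4) = f(1.315625) = -0.623206
  f(a) × f(c) ≥ 0, new interval: [1.315625, 1.431250]

After 4 iteration(s), the approximation is c_4 = 1.315625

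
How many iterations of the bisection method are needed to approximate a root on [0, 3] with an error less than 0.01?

We need (b-a)/2^n ≤ 0.01
(3 - 0)/2^n ≤ 0.01
3/2^n ≤ 0.01
2^n ≥ 300
n ≥ log₂(300) = 8.23
n ≥ 9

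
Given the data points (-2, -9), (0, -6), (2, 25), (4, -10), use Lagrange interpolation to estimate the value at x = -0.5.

Lagrange interpolation formula:
P(x) = Σ yᵢ × Lᵢ(x)
where Lᵢ(x) = Π_{j≠i} (x - xⱼ)/(xᵢ - xⱼ)

L_0(-0.5) = (-0.5 - 0)/(-2 - 0) × (-0.5 - 2)/(-2 - 2) × (-0.5 - 4)/(-2 - 4) = 0.117188
L_1(-0.5) = (-0.5 - (-2))/(0 - (-2)) × (-0.5 - 2)/(0 - 2) × (-0.5 - 4)/(0 - 4) = 1.054688
L_2(-0.5) = (-0.5 - (-2))/(2 - (-2)) × (-0.5 - 0)/(2 - 0) × (-0.5 - 4)/(2 - 4) = -0.210938
L_3(-0.5) = (-0.5 - (-2))/(4 - (-2)) × (-0.5 - 0)/(4 - 0) × (-0.5 - 2)/(4 - 2) = 0.039062

P(-0.5) = (-9)×L_0(-0.5) + (-6)×L_1(-0.5) + 25×L_2(-0.5) + (-10)×L_3(-0.5)
P(-0.5) = -13.046875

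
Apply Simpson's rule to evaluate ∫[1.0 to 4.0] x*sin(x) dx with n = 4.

f(x) = x*sin(x)
a = 1.0, b = 4.0, n = 4
h = (b - a)/n = 0.750000

Simpson's rule: (h/3)[f(x₀) + 4f(x₁) + 2f(x₂) + ... + f(xₙ)]

x_0 = 1.0000, f(x_0) = 0.841471, coefficient = 1
x_1 = 1.7500, f(x_1) = 1.721975, coefficient = 4
x_2 = 2.5000, f(x_2) = 1.496180, coefficient = 2
x_3 = 3.2500, f(x_3) = -0.351634, coefficient = 4
x_4 = 4.0000, f(x_4) = -3.027210, coefficient = 1

I ≈ (0.750000/3) × 6.287987 = 1.571997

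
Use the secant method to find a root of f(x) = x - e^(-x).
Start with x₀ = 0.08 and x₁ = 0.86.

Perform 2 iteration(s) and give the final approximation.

f(x) = x - e^(-x)
x₀ = 0.08, x₁ = 0.86

Secant formula: x_{n+1} = x_n - f(x_n)(x_n - x_{n-1})/(f(x_n) - f(x_{n-1}))

Iteration 1:
  f(0.080000) = -0.843116
  f(0.860000) = 0.436838
  x_2 = 0.860000 - 0.436838×(0.860000 - 0.080000)/(0.436838 - (-0.843116))
       = 0.593792
Iteration 2:
  f(0.860000) = 0.436838
  f(0.593792) = 0.041563
  x_3 = 0.593792 - 0.041563×(0.593792 - 0.860000)/(0.041563 - 0.436838)
       = 0.565801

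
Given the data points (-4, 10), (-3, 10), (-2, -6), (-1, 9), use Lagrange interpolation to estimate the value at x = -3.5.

Lagrange interpolation formula:
P(x) = Σ yᵢ × Lᵢ(x)
where Lᵢ(x) = Π_{j≠i} (x - xⱼ)/(xᵢ - xⱼ)

L_0(-3.5) = (-3.5 - (-3))/(-4 - (-3)) × (-3.5 - (-2))/(-4 - (-2)) × (-3.5 - (-1))/(-4 - (-1)) = 0.312500
L_1(-3.5) = (-3.5 - (-4))/(-3 - (-4)) × (-3.5 - (-2))/(-3 - (-2)) × (-3.5 - (-1))/(-3 - (-1)) = 0.937500
L_2(-3.5) = (-3.5 - (-4))/(-2 - (-4)) × (-3.5 - (-3))/(-2 - (-3)) × (-3.5 - (-1))/(-2 - (-1)) = -0.312500
L_3(-3.5) = (-3.5 - (-4))/(-1 - (-4)) × (-3.5 - (-3))/(-1 - (-3)) × (-3.5 - (-2))/(-1 - (-2)) = 0.062500

P(-3.5) = 10×L_0(-3.5) + 10×L_1(-3.5) + (-6)×L_2(-3.5) + 9×L_3(-3.5)
P(-3.5) = 14.937500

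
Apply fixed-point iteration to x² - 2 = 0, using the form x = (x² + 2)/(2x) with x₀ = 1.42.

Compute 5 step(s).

Equation: x² - 2 = 0
Fixed-point form: x = (x² + 2)/(2x)
x₀ = 1.42

x_1 = g(1.420000) = 1.414225
x_2 = g(1.414225) = 1.414214
x_3 = g(1.414214) = 1.414214
x_4 = g(1.414214) = 1.414214
x_5 = g(1.414214) = 1.414214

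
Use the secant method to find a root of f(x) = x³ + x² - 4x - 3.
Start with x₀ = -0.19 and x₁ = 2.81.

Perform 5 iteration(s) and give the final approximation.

f(x) = x³ + x² - 4x - 3
x₀ = -0.19, x₁ = 2.81

Secant formula: x_{n+1} = x_n - f(x_n)(x_n - x_{n-1})/(f(x_n) - f(x_{n-1}))

Iteration 1:
  f(-0.190000) = -2.210759
  f(2.810000) = 15.844141
  x_2 = 2.810000 - 15.844141×(2.810000 - (-0.190000))/(15.844141 - (-2.210759))
       = 0.177339
Iteration 2:
  f(2.810000) = 15.844141
  f(0.177339) = -3.672331
  x_3 = 0.177339 - (-3.672331)×(0.177339 - 2.810000)/(-3.672331 - 15.844141)
       = 0.672716
Iteration 3:
  f(0.177339) = -3.672331
  f(0.672716) = -4.933882
  x_4 = 0.672716 - (-4.933882)×(0.672716 - 0.177339)/(-4.933882 - (-3.672331))
       = -1.264685
Iteration 4:
  f(0.672716) = -4.933882
  f(-1.264685) = 1.635396
  x_5 = -1.264685 - 1.635396×(-1.264685 - 0.672716)/(1.635396 - (-4.933882))
       = -0.782377
Iteration 5:
  f(-1.264685) = 1.635396
  f(-0.782377) = 0.262717
  x_6 = -0.782377 - 0.262717×(-0.782377 - (-1.264685))/(0.262717 - 1.635396)
       = -0.690068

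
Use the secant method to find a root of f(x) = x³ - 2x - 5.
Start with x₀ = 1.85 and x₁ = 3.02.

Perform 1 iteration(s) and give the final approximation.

f(x) = x³ - 2x - 5
x₀ = 1.85, x₁ = 3.02

Secant formula: x_{n+1} = x_n - f(x_n)(x_n - x_{n-1})/(f(x_n) - f(x_{n-1}))

Iteration 1:
  f(1.850000) = -2.368375
  f(3.020000) = 16.503608
  x_2 = 3.020000 - 16.503608×(3.020000 - 1.850000)/(16.503608 - (-2.368375))
       = 1.996831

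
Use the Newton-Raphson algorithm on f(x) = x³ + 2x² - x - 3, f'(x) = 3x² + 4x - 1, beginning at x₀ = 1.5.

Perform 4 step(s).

f(x) = x³ + 2x² - x - 3
f'(x) = 3x² + 4x - 1
x₀ = 1.5

Newton-Raphson formula: x_{n+1} = x_n - f(x_n)/f'(x_n)

Iteration 1:
  f(1.500000) = 3.375000
  f'(1.500000) = 11.750000
  x_1 = 1.500000 - 3.375000/11.750000 = 1.212766
Iteration 2:
  f(1.212766) = 0.512574
  f'(1.212766) = 8.263468
  x_2 = 1.212766 - 0.512574/8.263468 = 1.150737
Iteration 3:
  f(1.150737) = 0.021455
  f'(1.150737) = 7.575535
  x_3 = 1.150737 - 0.021455/7.575535 = 1.147905
Iteration 4:
  f(1.147905) = 0.000044
  f'(1.147905) = 7.544676
  x_4 = 1.147905 - 0.000044/7.544676 = 1.147899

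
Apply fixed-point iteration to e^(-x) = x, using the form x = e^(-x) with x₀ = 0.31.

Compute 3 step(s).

Equation: e^(-x) = x
Fixed-point form: x = e^(-x)
x₀ = 0.31

x_1 = g(0.310000) = 0.733447
x_2 = g(0.733447) = 0.480251
x_3 = g(0.480251) = 0.618628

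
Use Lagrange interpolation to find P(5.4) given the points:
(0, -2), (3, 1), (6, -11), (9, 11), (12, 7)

Lagrange interpolation formula:
P(x) = Σ yᵢ × Lᵢ(x)
where Lᵢ(x) = Π_{j≠i} (x - xⱼ)/(xᵢ - xⱼ)

L_0(5.4) = (5.4 - 3)/(0 - 3) × (5.4 - 6)/(0 - 6) × (5.4 - 9)/(0 - 9) × (5.4 - 12)/(0 - 12) = -0.017600
L_1(5.4) = (5.4 - 0)/(3 - 0) × (5.4 - 6)/(3 - 6) × (5.4 - 9)/(3 - 9) × (5.4 - 12)/(3 - 12) = 0.158400
L_2(5.4) = (5.4 - 0)/(6 - 0) × (5.4 - 3)/(6 - 3) × (5.4 - 9)/(6 - 9) × (5.4 - 12)/(6 - 12) = 0.950400
L_3(5.4) = (5.4 - 0)/(9 - 0) × (5.4 - 3)/(9 - 3) × (5.4 - 6)/(9 - 6) × (5.4 - 12)/(9 - 12) = -0.105600
L_4(5.4) = (5.4 - 0)/(12 - 0) × (5.4 - 3)/(12 - 3) × (5.4 - 6)/(12 - 6) × (5.4 - 9)/(12 - 9) = 0.014400

P(5.4) = (-2)×L_0(5.4) + 1×L_1(5.4) + (-11)×L_2(5.4) + 11×L_3(5.4) + 7×L_4(5.4)
P(5.4) = -11.321600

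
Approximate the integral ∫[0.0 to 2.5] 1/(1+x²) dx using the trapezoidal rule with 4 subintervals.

f(x) = 1/(1+x²)
a = 0.0, b = 2.5, n = 4
h = (b - a)/n = 0.625000

Trapezoidal rule: (h/2)[f(x₀) + 2f(x₁) + 2f(x₂) + ... + f(xₙ)]

x_0 = 0.0000, f(x_0) = 1.000000, coefficient = 1
x_1 = 0.6250, f(x_1) = 0.719101, coefficient = 2
x_2 = 1.2500, f(x_2) = 0.390244, coefficient = 2
x_3 = 1.8750, f(x_3) = 0.221453, coefficient = 2
x_4 = 2.5000, f(x_4) = 0.137931, coefficient = 1

I ≈ (0.625000/2) × 3.799528 = 1.187352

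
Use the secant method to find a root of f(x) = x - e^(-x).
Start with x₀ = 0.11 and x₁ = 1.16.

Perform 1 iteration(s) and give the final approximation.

f(x) = x - e^(-x)
x₀ = 0.11, x₁ = 1.16

Secant formula: x_{n+1} = x_n - f(x_n)(x_n - x_{n-1})/(f(x_n) - f(x_{n-1}))

Iteration 1:
  f(0.110000) = -0.785834
  f(1.160000) = 0.846514
  x_2 = 1.160000 - 0.846514×(1.160000 - 0.110000)/(0.846514 - (-0.785834))
       = 0.615484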